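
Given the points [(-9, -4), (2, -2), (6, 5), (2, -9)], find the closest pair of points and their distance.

Computing all pairwise distances among 4 points:

d((-9, -4), (2, -2)) = 11.1803
d((-9, -4), (6, 5)) = 17.4929
d((-9, -4), (2, -9)) = 12.083
d((2, -2), (6, 5)) = 8.0623
d((2, -2), (2, -9)) = 7.0 <-- minimum
d((6, 5), (2, -9)) = 14.5602

Closest pair: (2, -2) and (2, -9) with distance 7.0

The closest pair is (2, -2) and (2, -9) with Euclidean distance 7.0. For 4 points, brute-force pairwise comparison is shown above. For large n, the divide-and-conquer algorithm (sort by x, recurse on halves, check the dividing strip) achieves O(n log n).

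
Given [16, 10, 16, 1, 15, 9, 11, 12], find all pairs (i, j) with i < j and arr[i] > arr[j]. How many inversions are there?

Finding inversions in [16, 10, 16, 1, 15, 9, 11, 12]:

(0, 1): arr[0]=16 > arr[1]=10
(0, 3): arr[0]=16 > arr[3]=1
(0, 4): arr[0]=16 > arr[4]=15
(0, 5): arr[0]=16 > arr[5]=9
(0, 6): arr[0]=16 > arr[6]=11
(0, 7): arr[0]=16 > arr[7]=12
(1, 3): arr[1]=10 > arr[3]=1
(1, 5): arr[1]=10 > arr[5]=9
(2, 3): arr[2]=16 > arr[3]=1
(2, 4): arr[2]=16 > arr[4]=15
(2, 5): arr[2]=16 > arr[5]=9
(2, 6): arr[2]=16 > arr[6]=11
(2, 7): arr[2]=16 > arr[7]=12
(4, 5): arr[4]=15 > arr[5]=9
(4, 6): arr[4]=15 > arr[6]=11
(4, 7): arr[4]=15 > arr[7]=12

Total inversions: 16

The array has 16 inversion(s): (0,1), (0,3), (0,4), (0,5), (0,6), (0,7), (1,3), (1,5), (2,3), (2,4), (2,5), (2,6), (2,7), (4,5), (4,6), (4,7). Each pair (i,j) satisfies i < j and arr[i] > arr[j].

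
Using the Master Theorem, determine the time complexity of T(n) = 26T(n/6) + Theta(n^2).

Master Theorem for T(n) = 26T(n/6) + O(n^2):

a = 26, b = 6, c = 2
log_b(a) = log_6(26) = 1.8184

Case 3: c = 2 > log_6(26) = 1.8184
T(n) = O(n^2) = O(n^2)

For T(n) = 26T(n/6) + O(n^2): log_6(26) = 1.8184. This is Case 3 of the Master Theorem (c > log_b(a), work dominated by root), giving O(n^2).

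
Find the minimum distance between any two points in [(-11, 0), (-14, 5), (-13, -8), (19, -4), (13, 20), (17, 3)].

Computing all pairwise distances among 6 points:

d((-11, 0), (-14, 5)) = 5.831 <-- minimum
d((-11, 0), (-13, -8)) = 8.2462
d((-11, 0), (19, -4)) = 30.2655
d((-11, 0), (13, 20)) = 31.241
d((-11, 0), (17, 3)) = 28.1603
d((-14, 5), (-13, -8)) = 13.0384
d((-14, 5), (19, -4)) = 34.2053
d((-14, 5), (13, 20)) = 30.8869
d((-14, 5), (17, 3)) = 31.0644
d((-13, -8), (19, -4)) = 32.249
d((-13, -8), (13, 20)) = 38.2099
d((-13, -8), (17, 3)) = 31.9531
d((19, -4), (13, 20)) = 24.7386
d((19, -4), (17, 3)) = 7.2801
d((13, 20), (17, 3)) = 17.4642

Closest pair: (-11, 0) and (-14, 5) with distance 5.831

The closest pair is (-11, 0) and (-14, 5) with Euclidean distance 5.831. For 6 points, brute-force pairwise comparison is shown above. For large n, the divide-and-conquer algorithm (sort by x, recurse on halves, check the dividing strip) achieves O(n log n).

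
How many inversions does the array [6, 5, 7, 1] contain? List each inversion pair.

Finding inversions in [6, 5, 7, 1]:

(0, 1): arr[0]=6 > arr[1]=5
(0, 3): arr[0]=6 > arr[3]=1
(1, 3): arr[1]=5 > arr[3]=1
(2, 3): arr[2]=7 > arr[3]=1

Total inversions: 4

The array has 4 inversion(s): (0,1), (0,3), (1,3), (2,3). Each pair (i,j) satisfies i < j and arr[i] > arr[j].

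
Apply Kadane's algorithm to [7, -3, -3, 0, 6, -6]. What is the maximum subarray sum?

Using Kadane's algorithm on [7, -3, -3, 0, 6, -6]:

Scanning through the array:
Position 1 (value -3): max_ending_here = 4, max_so_far = 7
Position 2 (value -3): max_ending_here = 1, max_so_far = 7
Position 3 (value 0): max_ending_here = 1, max_so_far = 7
Position 4 (value 6): max_ending_here = 7, max_so_far = 7
Position 5 (value -6): max_ending_here = 1, max_so_far = 7

Maximum subarray: [7]
Maximum sum: 7

The maximum subarray is [7] with sum 7. This subarray runs from index 0 to index 0.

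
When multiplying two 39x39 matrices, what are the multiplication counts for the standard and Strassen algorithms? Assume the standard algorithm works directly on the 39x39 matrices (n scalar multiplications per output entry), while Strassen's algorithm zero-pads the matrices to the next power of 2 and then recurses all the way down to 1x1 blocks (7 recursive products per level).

Matrix multiplication for 39x39 matrices:

Strassen's algorithm requires power-of-2 dimensions. Pad 39x39 to 64x64 (next power of 2).

Standard algorithm: 39^3 = 59319 multiplications
Strassen's algorithm: 7^(log2(64)) = 7^6 = 117649 multiplications
Difference: 59319 - 117649 = -58330 (Strassen uses MORE here due to padding overhead — for small or just-over-power-of-2 n, padding can outweigh the per-level savings)

Standard: 59319 multiplications (39^3). Strassen: 117649 multiplications (7^6, after padding to 64x64). Strassen reduces 8 recursive multiplications to 7 at each level.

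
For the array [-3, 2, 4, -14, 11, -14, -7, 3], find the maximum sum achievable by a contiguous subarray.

Using Kadane's algorithm on [-3, 2, 4, -14, 11, -14, -7, 3]:

Scanning through the array:
Position 1 (value 2): max_ending_here = 2, max_so_far = 2
Position 2 (value 4): max_ending_here = 6, max_so_far = 6
Position 3 (value -14): max_ending_here = -8, max_so_far = 6
Position 4 (value 11): max_ending_here = 11, max_so_far = 11
Position 5 (value -14): max_ending_here = -3, max_so_far = 11
Position 6 (value -7): max_ending_here = -7, max_so_far = 11
Position 7 (value 3): max_ending_here = 3, max_so_far = 11

Maximum subarray: [11]
Maximum sum: 11

The maximum subarray is [11] with sum 11. This subarray runs from index 4 to index 4.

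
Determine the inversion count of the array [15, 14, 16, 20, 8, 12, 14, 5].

Finding inversions in [15, 14, 16, 20, 8, 12, 14, 5]:

(0, 1): arr[0]=15 > arr[1]=14
(0, 4): arr[0]=15 > arr[4]=8
(0, 5): arr[0]=15 > arr[5]=12
(0, 6): arr[0]=15 > arr[6]=14
(0, 7): arr[0]=15 > arr[7]=5
(1, 4): arr[1]=14 > arr[4]=8
(1, 5): arr[1]=14 > arr[5]=12
(1, 7): arr[1]=14 > arr[7]=5
(2, 4): arr[2]=16 > arr[4]=8
(2, 5): arr[2]=16 > arr[5]=12
(2, 6): arr[2]=16 > arr[6]=14
(2, 7): arr[2]=16 > arr[7]=5
(3, 4): arr[3]=20 > arr[4]=8
(3, 5): arr[3]=20 > arr[5]=12
(3, 6): arr[3]=20 > arr[6]=14
(3, 7): arr[3]=20 > arr[7]=5
(4, 7): arr[4]=8 > arr[7]=5
(5, 7): arr[5]=12 > arr[7]=5
(6, 7): arr[6]=14 > arr[7]=5

Total inversions: 19

The array has 19 inversion(s): (0,1), (0,4), (0,5), (0,6), (0,7), (1,4), (1,5), (1,7), (2,4), (2,5), (2,6), (2,7), (3,4), (3,5), (3,6), (3,7), (4,7), (5,7), (6,7). Each pair (i,j) satisfies i < j and arr[i] > arr[j].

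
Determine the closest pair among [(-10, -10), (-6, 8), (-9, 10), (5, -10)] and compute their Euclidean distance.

Computing all pairwise distances among 4 points:

d((-10, -10), (-6, 8)) = 18.4391
d((-10, -10), (-9, 10)) = 20.025
d((-10, -10), (5, -10)) = 15.0
d((-6, 8), (-9, 10)) = 3.6056 <-- minimum
d((-6, 8), (5, -10)) = 21.095
d((-9, 10), (5, -10)) = 24.4131

Closest pair: (-6, 8) and (-9, 10) with distance 3.6056

The closest pair is (-6, 8) and (-9, 10) with Euclidean distance 3.6056. For 4 points, brute-force pairwise comparison is shown above. For large n, the divide-and-conquer algorithm (sort by x, recurse on halves, check the dividing strip) achieves O(n log n).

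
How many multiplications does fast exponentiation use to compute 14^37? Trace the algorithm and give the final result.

Computing 14^37 by squaring (build up from 14^1; each line after the first costs one multiplication):

14^1 = 14
14^2 = (14^1)^2 = 14^2 = 196
14^4 = (14^2)^2 = 196^2 = 38416
14^8 = (14^4)^2 = 38416^2 = 1475789056
14^9 = 14 * 14^8 = 14 * 1475789056 = 20661046784
14^18 = (14^9)^2 = 20661046784^2 = 426878854210636742656
14^36 = (14^18)^2 = 426878854210636742656^2 = 182225556172186058674940229804729969934336
14^37 = 14 * 14^36 = 14 * 182225556172186058674940229804729969934336 = 2551157786410604821449163217266219579080704

Result: 2551157786410604821449163217266219579080704
Multiplications needed: 7 (7 lines after 14^1)

14^37 = 2551157786410604821449163217266219579080704. Using exponentiation by squaring, this requires 7 multiplications. The key idea: if the exponent is even, square the half-power; if odd, multiply by the base once.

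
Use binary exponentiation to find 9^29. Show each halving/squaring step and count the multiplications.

Computing 9^29 by squaring (build up from 9^1; each line after the first costs one multiplication):

9^1 = 9
9^2 = (9^1)^2 = 9^2 = 81
9^3 = 9 * 9^2 = 9 * 81 = 729
9^6 = (9^3)^2 = 729^2 = 531441
9^7 = 9 * 9^6 = 9 * 531441 = 4782969
9^14 = (9^7)^2 = 4782969^2 = 22876792454961
9^28 = (9^14)^2 = 22876792454961^2 = 523347633027360537213511521
9^29 = 9 * 9^28 = 9 * 523347633027360537213511521 = 4710128697246244834921603689

Result: 4710128697246244834921603689
Multiplications needed: 7 (7 lines after 9^1)

9^29 = 4710128697246244834921603689. Using exponentiation by squaring, this requires 7 multiplications. The key idea: if the exponent is even, square the half-power; if odd, multiply by the base once.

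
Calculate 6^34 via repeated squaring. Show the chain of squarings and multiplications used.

Computing 6^34 by squaring (build up from 6^1; each line after the first costs one multiplication):

6^1 = 6
6^2 = (6^1)^2 = 6^2 = 36
6^4 = (6^2)^2 = 36^2 = 1296
6^8 = (6^4)^2 = 1296^2 = 1679616
6^16 = (6^8)^2 = 1679616^2 = 2821109907456
6^17 = 6 * 6^16 = 6 * 2821109907456 = 16926659444736
6^34 = (6^17)^2 = 16926659444736^2 = 286511799958070431838109696

Result: 286511799958070431838109696
Multiplications needed: 6 (6 lines after 6^1)

6^34 = 286511799958070431838109696. Using exponentiation by squaring, this requires 6 multiplications. The key idea: if the exponent is even, square the half-power; if odd, multiply by the base once.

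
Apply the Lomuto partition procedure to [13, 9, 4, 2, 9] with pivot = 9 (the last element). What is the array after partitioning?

Lomuto partition with pivot = 9:

Initial array: [13, 9, 4, 2, 9]

arr[0]=13 > 9: no swap
arr[1]=9 <= 9: swap with position 0, array becomes [9, 13, 4, 2, 9]
arr[2]=4 <= 9: swap with position 1, array becomes [9, 4, 13, 2, 9]
arr[3]=2 <= 9: swap with position 2, array becomes [9, 4, 2, 13, 9]

Place pivot at position 3: [9, 4, 2, 9, 13]
Pivot position: 3

After partitioning with pivot 9, the array becomes [9, 4, 2, 9, 13]. The pivot is placed at index 3. All elements to the left of the pivot are <= 9, and all elements to the right are > 9.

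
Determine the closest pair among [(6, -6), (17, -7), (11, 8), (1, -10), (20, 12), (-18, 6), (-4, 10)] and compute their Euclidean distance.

Computing all pairwise distances among 7 points:

d((6, -6), (17, -7)) = 11.0454
d((6, -6), (11, 8)) = 14.8661
d((6, -6), (1, -10)) = 6.4031 <-- minimum
d((6, -6), (20, 12)) = 22.8035
d((6, -6), (-18, 6)) = 26.8328
d((6, -6), (-4, 10)) = 18.868
d((17, -7), (11, 8)) = 16.1555
d((17, -7), (1, -10)) = 16.2788
d((17, -7), (20, 12)) = 19.2354
d((17, -7), (-18, 6)) = 37.3363
d((17, -7), (-4, 10)) = 27.0185
d((11, 8), (1, -10)) = 20.5913
d((11, 8), (20, 12)) = 9.8489
d((11, 8), (-18, 6)) = 29.0689
d((11, 8), (-4, 10)) = 15.1327
d((1, -10), (20, 12)) = 29.0689
d((1, -10), (-18, 6)) = 24.8395
d((1, -10), (-4, 10)) = 20.6155
d((20, 12), (-18, 6)) = 38.4708
d((20, 12), (-4, 10)) = 24.0832
d((-18, 6), (-4, 10)) = 14.5602

Closest pair: (6, -6) and (1, -10) with distance 6.4031

The closest pair is (6, -6) and (1, -10) with Euclidean distance 6.4031. For 7 points, brute-force pairwise comparison is shown above. For large n, the divide-and-conquer algorithm (sort by x, recurse on halves, check the dividing strip) achieves O(n log n).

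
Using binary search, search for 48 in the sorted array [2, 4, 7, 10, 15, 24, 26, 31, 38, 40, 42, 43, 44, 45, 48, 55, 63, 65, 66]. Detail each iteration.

Binary search for 48 in [2, 4, 7, 10, 15, 24, 26, 31, 38, 40, 42, 43, 44, 45, 48, 55, 63, 65, 66]:

lo=0, hi=18, mid=9, arr[mid]=40 -> 40 < 48, search right half
lo=10, hi=18, mid=14, arr[mid]=48 -> Found target at index 14!

Binary search finds 48 at index 14 after 2 comparisons. The search repeatedly halves the search space by comparing with the middle element.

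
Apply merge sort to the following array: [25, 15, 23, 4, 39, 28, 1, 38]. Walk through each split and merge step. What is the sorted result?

Merge sort trace:

Split: [25, 15, 23, 4, 39, 28, 1, 38] -> [25, 15, 23, 4] and [39, 28, 1, 38]
  Split: [25, 15, 23, 4] -> [25, 15] and [23, 4]
    Split: [25, 15] -> [25] and [15]
    Merge: [25] + [15] -> [15, 25]
    Split: [23, 4] -> [23] and [4]
    Merge: [23] + [4] -> [4, 23]
  Merge: [15, 25] + [4, 23] -> [4, 15, 23, 25]
  Split: [39, 28, 1, 38] -> [39, 28] and [1, 38]
    Split: [39, 28] -> [39] and [28]
    Merge: [39] + [28] -> [28, 39]
    Split: [1, 38] -> [1] and [38]
    Merge: [1] + [38] -> [1, 38]
  Merge: [28, 39] + [1, 38] -> [1, 28, 38, 39]
Merge: [4, 15, 23, 25] + [1, 28, 38, 39] -> [1, 4, 15, 23, 25, 28, 38, 39]

Final sorted array: [1, 4, 15, 23, 25, 28, 38, 39]

The merge sort proceeds by recursively splitting the array and merging sorted halves.
After all merges, the sorted array is [1, 4, 15, 23, 25, 28, 38, 39].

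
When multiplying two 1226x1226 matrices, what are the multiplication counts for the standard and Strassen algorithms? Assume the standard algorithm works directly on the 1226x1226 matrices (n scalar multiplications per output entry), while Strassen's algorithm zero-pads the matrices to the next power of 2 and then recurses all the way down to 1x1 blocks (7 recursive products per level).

Matrix multiplication for 1226x1226 matrices:

Strassen's algorithm requires power-of-2 dimensions. Pad 1226x1226 to 2048x2048 (next power of 2).

Standard algorithm: 1226^3 = 1842771176 multiplications
Strassen's algorithm: 7^(log2(2048)) = 7^11 = 1977326743 multiplications
Difference: 1842771176 - 1977326743 = -134555567 (Strassen uses MORE here due to padding overhead — for small or just-over-power-of-2 n, padding can outweigh the per-level savings)

Standard: 1842771176 multiplications (1226^3). Strassen: 1977326743 multiplications (7^11, after padding to 2048x2048). Strassen reduces 8 recursive multiplications to 7 at each level.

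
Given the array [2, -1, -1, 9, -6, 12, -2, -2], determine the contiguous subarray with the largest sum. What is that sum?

Using Kadane's algorithm on [2, -1, -1, 9, -6, 12, -2, -2]:

Scanning through the array:
Position 1 (value -1): max_ending_here = 1, max_so_far = 2
Position 2 (value -1): max_ending_here = 0, max_so_far = 2
Position 3 (value 9): max_ending_here = 9, max_so_far = 9
Position 4 (value -6): max_ending_here = 3, max_so_far = 9
Position 5 (value 12): max_ending_here = 15, max_so_far = 15
Position 6 (value -2): max_ending_here = 13, max_so_far = 15
Position 7 (value -2): max_ending_here = 11, max_so_far = 15

Maximum subarray: [2, -1, -1, 9, -6, 12]
Maximum sum: 15

The maximum subarray is [2, -1, -1, 9, -6, 12] with sum 15. This subarray runs from index 0 to index 5.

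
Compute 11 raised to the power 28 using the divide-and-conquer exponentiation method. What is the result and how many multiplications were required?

Computing 11^28 by squaring (build up from 11^1; each line after the first costs one multiplication):

11^1 = 11
11^2 = (11^1)^2 = 11^2 = 121
11^3 = 11 * 11^2 = 11 * 121 = 1331
11^6 = (11^3)^2 = 1331^2 = 1771561
11^7 = 11 * 11^6 = 11 * 1771561 = 19487171
11^14 = (11^7)^2 = 19487171^2 = 379749833583241
11^28 = (11^14)^2 = 379749833583241^2 = 144209936106499234037676064081

Result: 144209936106499234037676064081
Multiplications needed: 6 (6 lines after 11^1)

11^28 = 144209936106499234037676064081. Using exponentiation by squaring, this requires 6 multiplications. The key idea: if the exponent is even, square the half-power; if odd, multiply by the base once.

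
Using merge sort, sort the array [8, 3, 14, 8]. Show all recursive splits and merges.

Merge sort trace:

Split: [8, 3, 14, 8] -> [8, 3] and [14, 8]
  Split: [8, 3] -> [8] and [3]
  Merge: [8] + [3] -> [3, 8]
  Split: [14, 8] -> [14] and [8]
  Merge: [14] + [8] -> [8, 14]
Merge: [3, 8] + [8, 14] -> [3, 8, 8, 14]

Final sorted array: [3, 8, 8, 14]

The merge sort proceeds by recursively splitting the array and merging sorted halves.
After all merges, the sorted array is [3, 8, 8, 14].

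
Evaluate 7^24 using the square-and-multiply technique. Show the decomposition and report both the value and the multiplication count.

Computing 7^24 by squaring (build up from 7^1; each line after the first costs one multiplication):

7^1 = 7
7^2 = (7^1)^2 = 7^2 = 49
7^3 = 7 * 7^2 = 7 * 49 = 343
7^6 = (7^3)^2 = 343^2 = 117649
7^12 = (7^6)^2 = 117649^2 = 13841287201
7^24 = (7^12)^2 = 13841287201^2 = 191581231380566414401

Result: 191581231380566414401
Multiplications needed: 5 (5 lines after 7^1)

7^24 = 191581231380566414401. Using exponentiation by squaring, this requires 5 multiplications. The key idea: if the exponent is even, square the half-power; if odd, multiply by the base once.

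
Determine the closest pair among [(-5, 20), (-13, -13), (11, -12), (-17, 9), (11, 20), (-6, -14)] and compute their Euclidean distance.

Computing all pairwise distances among 6 points:

d((-5, 20), (-13, -13)) = 33.9559
d((-5, 20), (11, -12)) = 35.7771
d((-5, 20), (-17, 9)) = 16.2788
d((-5, 20), (11, 20)) = 16.0
d((-5, 20), (-6, -14)) = 34.0147
d((-13, -13), (11, -12)) = 24.0208
d((-13, -13), (-17, 9)) = 22.3607
d((-13, -13), (11, 20)) = 40.8044
d((-13, -13), (-6, -14)) = 7.0711 <-- minimum
d((11, -12), (-17, 9)) = 35.0
d((11, -12), (11, 20)) = 32.0
d((11, -12), (-6, -14)) = 17.1172
d((-17, 9), (11, 20)) = 30.0832
d((-17, 9), (-6, -14)) = 25.4951
d((11, 20), (-6, -14)) = 38.0132

Closest pair: (-13, -13) and (-6, -14) with distance 7.0711

The closest pair is (-13, -13) and (-6, -14) with Euclidean distance 7.0711. For 6 points, brute-force pairwise comparison is shown above. For large n, the divide-and-conquer algorithm (sort by x, recurse on halves, check the dividing strip) achieves O(n log n).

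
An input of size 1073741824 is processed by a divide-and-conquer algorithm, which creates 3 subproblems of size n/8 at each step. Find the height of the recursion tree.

For divide and conquer with division factor 8:

Problem sizes at each level:
Level 0: 1073741824
Level 1: 134217728
Level 2: 16777216
Level 3: 2097152
Level 4: 262144
Level 5: 32768
Level 6: 4096
Level 7: 512
Level 8: 64
Level 9: 8
Level 10: 1

The root is level 0 and the size-1 base case is level 10 (the tree spans levels 0 through 10, i.e. 11 levels counting the root), so the depth is the number of divisions: log_8(1073741824) = 10

The recursion tree depth is log_8(1073741824) = 10. At each level, the problem size is divided by 8, so it takes 10 divisions to reduce to a base case of size 1. The algorithm makes 3 recursive calls at each level.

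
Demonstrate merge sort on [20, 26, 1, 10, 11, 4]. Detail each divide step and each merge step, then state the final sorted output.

Merge sort trace:

Split: [20, 26, 1, 10, 11, 4] -> [20, 26, 1] and [10, 11, 4]
  Split: [20, 26, 1] -> [20] and [26, 1]
    Split: [26, 1] -> [26] and [1]
    Merge: [26] + [1] -> [1, 26]
  Merge: [20] + [1, 26] -> [1, 20, 26]
  Split: [10, 11, 4] -> [10] and [11, 4]
    Split: [11, 4] -> [11] and [4]
    Merge: [11] + [4] -> [4, 11]
  Merge: [10] + [4, 11] -> [4, 10, 11]
Merge: [1, 20, 26] + [4, 10, 11] -> [1, 4, 10, 11, 20, 26]

Final sorted array: [1, 4, 10, 11, 20, 26]

The merge sort proceeds by recursively splitting the array and merging sorted halves.
After all merges, the sorted array is [1, 4, 10, 11, 20, 26].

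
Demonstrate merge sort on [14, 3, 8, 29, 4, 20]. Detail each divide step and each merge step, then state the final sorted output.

Merge sort trace:

Split: [14, 3, 8, 29, 4, 20] -> [14, 3, 8] and [29, 4, 20]
  Split: [14, 3, 8] -> [14] and [3, 8]
    Split: [3, 8] -> [3] and [8]
    Merge: [3] + [8] -> [3, 8]
  Merge: [14] + [3, 8] -> [3, 8, 14]
  Split: [29, 4, 20] -> [29] and [4, 20]
    Split: [4, 20] -> [4] and [20]
    Merge: [4] + [20] -> [4, 20]
  Merge: [29] + [4, 20] -> [4, 20, 29]
Merge: [3, 8, 14] + [4, 20, 29] -> [3, 4, 8, 14, 20, 29]

Final sorted array: [3, 4, 8, 14, 20, 29]

The merge sort proceeds by recursively splitting the array and merging sorted halves.
After all merges, the sorted array is [3, 4, 8, 14, 20, 29].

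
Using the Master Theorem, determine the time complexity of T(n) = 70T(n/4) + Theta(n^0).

Master Theorem for T(n) = 70T(n/4) + O(n^0):

a = 70, b = 4, c = 0
log_b(a) = log_4(70) = 3.0646

Case 1: c = 0 < log_4(70) = 3.0646
T(n) = O(n^(log_4 70))

For T(n) = 70T(n/4) + O(n^0): log_4(70) = 3.0646. This is Case 1 of the Master Theorem (c < log_b(a), work dominated by leaves), giving O(n^(log_4 70)).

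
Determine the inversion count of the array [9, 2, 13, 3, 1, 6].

Finding inversions in [9, 2, 13, 3, 1, 6]:

(0, 1): arr[0]=9 > arr[1]=2
(0, 3): arr[0]=9 > arr[3]=3
(0, 4): arr[0]=9 > arr[4]=1
(0, 5): arr[0]=9 > arr[5]=6
(1, 4): arr[1]=2 > arr[4]=1
(2, 3): arr[2]=13 > arr[3]=3
(2, 4): arr[2]=13 > arr[4]=1
(2, 5): arr[2]=13 > arr[5]=6
(3, 4): arr[3]=3 > arr[4]=1

Total inversions: 9

The array has 9 inversion(s): (0,1), (0,3), (0,4), (0,5), (1,4), (2,3), (2,4), (2,5), (3,4). Each pair (i,j) satisfies i < j and arr[i] > arr[j].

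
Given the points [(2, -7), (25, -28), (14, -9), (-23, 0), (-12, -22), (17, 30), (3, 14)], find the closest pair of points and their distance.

Computing all pairwise distances among 7 points:

d((2, -7), (25, -28)) = 31.1448
d((2, -7), (14, -9)) = 12.1655 <-- minimum
d((2, -7), (-23, 0)) = 25.9615
d((2, -7), (-12, -22)) = 20.5183
d((2, -7), (17, 30)) = 39.9249
d((2, -7), (3, 14)) = 21.0238
d((25, -28), (14, -9)) = 21.9545
d((25, -28), (-23, 0)) = 55.5698
d((25, -28), (-12, -22)) = 37.4833
d((25, -28), (17, 30)) = 58.5491
d((25, -28), (3, 14)) = 47.4131
d((14, -9), (-23, 0)) = 38.0789
d((14, -9), (-12, -22)) = 29.0689
d((14, -9), (17, 30)) = 39.1152
d((14, -9), (3, 14)) = 25.4951
d((-23, 0), (-12, -22)) = 24.5967
d((-23, 0), (17, 30)) = 50.0
d((-23, 0), (3, 14)) = 29.5296
d((-12, -22), (17, 30)) = 59.5399
d((-12, -22), (3, 14)) = 39.0
d((17, 30), (3, 14)) = 21.2603

Closest pair: (2, -7) and (14, -9) with distance 12.1655

The closest pair is (2, -7) and (14, -9) with Euclidean distance 12.1655. For 7 points, brute-force pairwise comparison is shown above. For large n, the divide-and-conquer algorithm (sort by x, recurse on halves, check the dividing strip) achieves O(n log n).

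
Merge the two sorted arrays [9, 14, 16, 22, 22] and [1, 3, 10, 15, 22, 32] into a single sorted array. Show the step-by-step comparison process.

Merging process:

Compare 9 vs 1: take 1 from right. Merged: [1]
Compare 9 vs 3: take 3 from right. Merged: [1, 3]
Compare 9 vs 10: take 9 from left. Merged: [1, 3, 9]
Compare 14 vs 10: take 10 from right. Merged: [1, 3, 9, 10]
Compare 14 vs 15: take 14 from left. Merged: [1, 3, 9, 10, 14]
Compare 16 vs 15: take 15 from right. Merged: [1, 3, 9, 10, 14, 15]
Compare 16 vs 22: take 16 from left. Merged: [1, 3, 9, 10, 14, 15, 16]
Compare 22 vs 22: take 22 from left. Merged: [1, 3, 9, 10, 14, 15, 16, 22]
Compare 22 vs 22: take 22 from left. Merged: [1, 3, 9, 10, 14, 15, 16, 22, 22]
Append remaining from right: [22, 32]. Merged: [1, 3, 9, 10, 14, 15, 16, 22, 22, 22, 32]

Final merged array: [1, 3, 9, 10, 14, 15, 16, 22, 22, 22, 32]
Total comparisons: 9

The merged array is [1, 3, 9, 10, 14, 15, 16, 22, 22, 22, 32], requiring 9 comparisons. The merge step runs in O(n) time where n is the total number of elements.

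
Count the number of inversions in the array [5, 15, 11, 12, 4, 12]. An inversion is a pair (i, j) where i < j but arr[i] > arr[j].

Finding inversions in [5, 15, 11, 12, 4, 12]:

(0, 4): arr[0]=5 > arr[4]=4
(1, 2): arr[1]=15 > arr[2]=11
(1, 3): arr[1]=15 > arr[3]=12
(1, 4): arr[1]=15 > arr[4]=4
(1, 5): arr[1]=15 > arr[5]=12
(2, 4): arr[2]=11 > arr[4]=4
(3, 4): arr[3]=12 > arr[4]=4

Total inversions: 7

The array has 7 inversion(s): (0,4), (1,2), (1,3), (1,4), (1,5), (2,4), (3,4). Each pair (i,j) satisfies i < j and arr[i] > arr[j].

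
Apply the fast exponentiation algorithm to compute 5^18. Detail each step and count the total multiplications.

Computing 5^18 by squaring (build up from 5^1; each line after the first costs one multiplication):

5^1 = 5
5^2 = (5^1)^2 = 5^2 = 25
5^4 = (5^2)^2 = 25^2 = 625
5^8 = (5^4)^2 = 625^2 = 390625
5^9 = 5 * 5^8 = 5 * 390625 = 1953125
5^18 = (5^9)^2 = 1953125^2 = 3814697265625

Result: 3814697265625
Multiplications needed: 5 (5 lines after 5^1)

5^18 = 3814697265625. Using exponentiation by squaring, this requires 5 multiplications. The key idea: if the exponent is even, square the half-power; if odd, multiply by the base once.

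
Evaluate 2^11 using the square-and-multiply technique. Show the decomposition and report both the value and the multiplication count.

Computing 2^11 by squaring (build up from 2^1; each line after the first costs one multiplication):

2^1 = 2
2^2 = (2^1)^2 = 2^2 = 4
2^4 = (2^2)^2 = 4^2 = 16
2^5 = 2 * 2^4 = 2 * 16 = 32
2^10 = (2^5)^2 = 32^2 = 1024
2^11 = 2 * 2^10 = 2 * 1024 = 2048

Result: 2048
Multiplications needed: 5 (5 lines after 2^1)

2^11 = 2048. Using exponentiation by squaring, this requires 5 multiplications. The key idea: if the exponent is even, square the half-power; if odd, multiply by the base once.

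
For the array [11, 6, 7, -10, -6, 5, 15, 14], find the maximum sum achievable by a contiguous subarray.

Using Kadane's algorithm on [11, 6, 7, -10, -6, 5, 15, 14]:

Scanning through the array:
Position 1 (value 6): max_ending_here = 17, max_so_far = 17
Position 2 (value 7): max_ending_here = 24, max_so_far = 24
Position 3 (value -10): max_ending_here = 14, max_so_far = 24
Position 4 (value -6): max_ending_here = 8, max_so_far = 24
Position 5 (value 5): max_ending_here = 13, max_so_far = 24
Position 6 (value 15): max_ending_here = 28, max_so_far = 28
Position 7 (value 14): max_ending_here = 42, max_so_far = 42

Maximum subarray: [11, 6, 7, -10, -6, 5, 15, 14]
Maximum sum: 42

The maximum subarray is [11, 6, 7, -10, -6, 5, 15, 14] with sum 42. This subarray runs from index 0 to index 7.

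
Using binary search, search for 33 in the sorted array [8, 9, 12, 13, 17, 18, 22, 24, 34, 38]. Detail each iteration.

Binary search for 33 in [8, 9, 12, 13, 17, 18, 22, 24, 34, 38]:

lo=0, hi=9, mid=4, arr[mid]=17 -> 17 < 33, search right half
lo=5, hi=9, mid=7, arr[mid]=24 -> 24 < 33, search right half
lo=8, hi=9, mid=8, arr[mid]=34 -> 34 > 33, search left half
lo=8 > hi=7, target 33 not found

Binary search determines that 33 is not in the array after 3 comparisons. The search space was exhausted without finding the target.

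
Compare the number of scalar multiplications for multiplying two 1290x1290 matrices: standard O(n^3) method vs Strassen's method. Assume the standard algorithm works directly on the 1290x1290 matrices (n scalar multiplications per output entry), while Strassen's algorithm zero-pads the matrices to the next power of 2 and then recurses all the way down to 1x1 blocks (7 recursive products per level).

Matrix multiplication for 1290x1290 matrices:

Strassen's algorithm requires power-of-2 dimensions. Pad 1290x1290 to 2048x2048 (next power of 2).

Standard algorithm: 1290^3 = 2146689000 multiplications
Strassen's algorithm: 7^(log2(2048)) = 7^11 = 1977326743 multiplications
Savings: 2146689000 - 1977326743 = 169362257 multiplications

Standard: 2146689000 multiplications (1290^3). Strassen: 1977326743 multiplications (7^11, after padding to 2048x2048). Strassen reduces 8 recursive multiplications to 7 at each level.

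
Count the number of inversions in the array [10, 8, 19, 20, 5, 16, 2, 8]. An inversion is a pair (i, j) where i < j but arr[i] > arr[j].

Finding inversions in [10, 8, 19, 20, 5, 16, 2, 8]:

(0, 1): arr[0]=10 > arr[1]=8
(0, 4): arr[0]=10 > arr[4]=5
(0, 6): arr[0]=10 > arr[6]=2
(0, 7): arr[0]=10 > arr[7]=8
(1, 4): arr[1]=8 > arr[4]=5
(1, 6): arr[1]=8 > arr[6]=2
(2, 4): arr[2]=19 > arr[4]=5
(2, 5): arr[2]=19 > arr[5]=16
(2, 6): arr[2]=19 > arr[6]=2
(2, 7): arr[2]=19 > arr[7]=8
(3, 4): arr[3]=20 > arr[4]=5
(3, 5): arr[3]=20 > arr[5]=16
(3, 6): arr[3]=20 > arr[6]=2
(3, 7): arr[3]=20 > arr[7]=8
(4, 6): arr[4]=5 > arr[6]=2
(5, 6): arr[5]=16 > arr[6]=2
(5, 7): arr[5]=16 > arr[7]=8

Total inversions: 17

The array has 17 inversion(s): (0,1), (0,4), (0,6), (0,7), (1,4), (1,6), (2,4), (2,5), (2,6), (2,7), (3,4), (3,5), (3,6), (3,7), (4,6), (5,6), (5,7). Each pair (i,j) satisfies i < j and arr[i] > arr[j].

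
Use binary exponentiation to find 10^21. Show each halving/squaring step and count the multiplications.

Computing 10^21 by squaring (build up from 10^1; each line after the first costs one multiplication):

10^1 = 10
10^2 = (10^1)^2 = 10^2 = 100
10^4 = (10^2)^2 = 100^2 = 10000
10^5 = 10 * 10^4 = 10 * 10000 = 100000
10^10 = (10^5)^2 = 100000^2 = 10000000000
10^20 = (10^10)^2 = 10000000000^2 = 100000000000000000000
10^21 = 10 * 10^20 = 10 * 100000000000000000000 = 1000000000000000000000

Result: 1000000000000000000000
Multiplications needed: 6 (6 lines after 10^1)

10^21 = 1000000000000000000000. Using exponentiation by squaring, this requires 6 multiplications. The key idea: if the exponent is even, square the half-power; if odd, multiply by the base once.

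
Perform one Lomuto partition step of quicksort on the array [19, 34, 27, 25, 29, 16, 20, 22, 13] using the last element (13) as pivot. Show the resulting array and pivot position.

Lomuto partition with pivot = 13:

Initial array: [19, 34, 27, 25, 29, 16, 20, 22, 13]

arr[0]=19 > 13: no swap
arr[1]=34 > 13: no swap
arr[2]=27 > 13: no swap
arr[3]=25 > 13: no swap
arr[4]=29 > 13: no swap
arr[5]=16 > 13: no swap
arr[6]=20 > 13: no swap
arr[7]=22 > 13: no swap

Place pivot at position 0: [13, 34, 27, 25, 29, 16, 20, 22, 19]
Pivot position: 0

After partitioning with pivot 13, the array becomes [13, 34, 27, 25, 29, 16, 20, 22, 19]. The pivot is placed at index 0. All elements to the left of the pivot are <= 13, and all elements to the right are > 13.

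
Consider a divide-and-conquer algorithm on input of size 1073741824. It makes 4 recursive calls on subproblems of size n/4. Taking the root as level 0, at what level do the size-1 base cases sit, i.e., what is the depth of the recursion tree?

For divide and conquer with division factor 4:

Problem sizes at each level:
Level 0: 1073741824
Level 1: 268435456
Level 2: 67108864
Level 3: 16777216
Level 4: 4194304
Level 5: 1048576
Level 6: 262144
Level 7: 65536
Level 8: 16384
Level 9: 4096
Level 10: 1024
Level 11: 256
Level 12: 64
Level 13: 16
Level 14: 4
Level 15: 1

The root is level 0 and the size-1 base case is level 15 (the tree spans levels 0 through 15, i.e. 16 levels counting the root), so the depth is the number of divisions: log_4(1073741824) = 15

The recursion tree depth is log_4(1073741824) = 15. At each level, the problem size is divided by 4, so it takes 15 divisions to reduce to a base case of size 1. The algorithm makes 4 recursive calls at each level.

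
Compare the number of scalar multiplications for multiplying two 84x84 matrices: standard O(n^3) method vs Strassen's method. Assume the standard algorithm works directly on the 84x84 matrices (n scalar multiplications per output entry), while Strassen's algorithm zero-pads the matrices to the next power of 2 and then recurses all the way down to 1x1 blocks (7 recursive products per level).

Matrix multiplication for 84x84 matrices:

Strassen's algorithm requires power-of-2 dimensions. Pad 84x84 to 128x128 (next power of 2).

Standard algorithm: 84^3 = 592704 multiplications
Strassen's algorithm: 7^(log2(128)) = 7^7 = 823543 multiplications
Difference: 592704 - 823543 = -230839 (Strassen uses MORE here due to padding overhead — for small or just-over-power-of-2 n, padding can outweigh the per-level savings)

Standard: 592704 multiplications (84^3). Strassen: 823543 multiplications (7^7, after padding to 128x128). Strassen reduces 8 recursive multiplications to 7 at each level.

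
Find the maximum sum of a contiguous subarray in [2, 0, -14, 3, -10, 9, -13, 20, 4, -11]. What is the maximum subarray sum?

Using Kadane's algorithm on [2, 0, -14, 3, -10, 9, -13, 20, 4, -11]:

Scanning through the array:
Position 1 (value 0): max_ending_here = 2, max_so_far = 2
Position 2 (value -14): max_ending_here = -12, max_so_far = 2
Position 3 (value 3): max_ending_here = 3, max_so_far = 3
Position 4 (value -10): max_ending_here = -7, max_so_far = 3
Position 5 (value 9): max_ending_here = 9, max_so_far = 9
Position 6 (value -13): max_ending_here = -4, max_so_far = 9
Position 7 (value 20): max_ending_here = 20, max_so_far = 20
Position 8 (value 4): max_ending_here = 24, max_so_far = 24
Position 9 (value -11): max_ending_here = 13, max_so_far = 24

Maximum subarray: [20, 4]
Maximum sum: 24

The maximum subarray is [20, 4] with sum 24. This subarray runs from index 7 to index 8.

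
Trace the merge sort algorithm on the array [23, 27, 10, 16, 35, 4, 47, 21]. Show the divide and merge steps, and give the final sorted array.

Merge sort trace:

Split: [23, 27, 10, 16, 35, 4, 47, 21] -> [23, 27, 10, 16] and [35, 4, 47, 21]
  Split: [23, 27, 10, 16] -> [23, 27] and [10, 16]
    Split: [23, 27] -> [23] and [27]
    Merge: [23] + [27] -> [23, 27]
    Split: [10, 16] -> [10] and [16]
    Merge: [10] + [16] -> [10, 16]
  Merge: [23, 27] + [10, 16] -> [10, 16, 23, 27]
  Split: [35, 4, 47, 21] -> [35, 4] and [47, 21]
    Split: [35, 4] -> [35] and [4]
    Merge: [35] + [4] -> [4, 35]
    Split: [47, 21] -> [47] and [21]
    Merge: [47] + [21] -> [21, 47]
  Merge: [4, 35] + [21, 47] -> [4, 21, 35, 47]
Merge: [10, 16, 23, 27] + [4, 21, 35, 47] -> [4, 10, 16, 21, 23, 27, 35, 47]

Final sorted array: [4, 10, 16, 21, 23, 27, 35, 47]

The merge sort proceeds by recursively splitting the array and merging sorted halves.
After all merges, the sorted array is [4, 10, 16, 21, 23, 27, 35, 47].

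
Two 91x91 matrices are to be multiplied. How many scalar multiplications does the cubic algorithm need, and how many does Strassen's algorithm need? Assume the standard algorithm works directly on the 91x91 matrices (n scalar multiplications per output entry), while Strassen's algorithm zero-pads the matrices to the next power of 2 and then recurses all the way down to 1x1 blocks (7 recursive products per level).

Matrix multiplication for 91x91 matrices:

Strassen's algorithm requires power-of-2 dimensions. Pad 91x91 to 128x128 (next power of 2).

Standard algorithm: 91^3 = 753571 multiplications
Strassen's algorithm: 7^(log2(128)) = 7^7 = 823543 multiplications
Difference: 753571 - 823543 = -69972 (Strassen uses MORE here due to padding overhead — for small or just-over-power-of-2 n, padding can outweigh the per-level savings)

Standard: 753571 multiplications (91^3). Strassen: 823543 multiplications (7^7, after padding to 128x128). Strassen reduces 8 recursive multiplications to 7 at each level.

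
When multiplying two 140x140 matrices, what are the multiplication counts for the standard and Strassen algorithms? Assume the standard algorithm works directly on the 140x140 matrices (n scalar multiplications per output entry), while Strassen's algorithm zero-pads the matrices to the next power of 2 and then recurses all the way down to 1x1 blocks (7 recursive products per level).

Matrix multiplication for 140x140 matrices:

Strassen's algorithm requires power-of-2 dimensions. Pad 140x140 to 256x256 (next power of 2).

Standard algorithm: 140^3 = 2744000 multiplications
Strassen's algorithm: 7^(log2(256)) = 7^8 = 5764801 multiplications
Difference: 2744000 - 5764801 = -3020801 (Strassen uses MORE here due to padding overhead — for small or just-over-power-of-2 n, padding can outweigh the per-level savings)

Standard: 2744000 multiplications (140^3). Strassen: 5764801 multiplications (7^8, after padding to 256x256). Strassen reduces 8 recursive multiplications to 7 at each level.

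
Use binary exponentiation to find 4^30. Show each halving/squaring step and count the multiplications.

Computing 4^30 by squaring (build up from 4^1; each line after the first costs one multiplication):

4^1 = 4
4^2 = (4^1)^2 = 4^2 = 16
4^3 = 4 * 4^2 = 4 * 16 = 64
4^6 = (4^3)^2 = 64^2 = 4096
4^7 = 4 * 4^6 = 4 * 4096 = 16384
4^14 = (4^7)^2 = 16384^2 = 268435456
4^15 = 4 * 4^14 = 4 * 268435456 = 1073741824
4^30 = (4^15)^2 = 1073741824^2 = 1152921504606846976

Result: 1152921504606846976
Multiplications needed: 7 (7 lines after 4^1)

4^30 = 1152921504606846976. Using exponentiation by squaring, this requires 7 multiplications. The key idea: if the exponent is even, square the half-power; if odd, multiply by the base once.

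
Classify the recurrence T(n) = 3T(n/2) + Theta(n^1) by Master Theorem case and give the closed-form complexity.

Master Theorem for T(n) = 3T(n/2) + O(n^1):

a = 3, b = 2, c = 1
log_b(a) = log_2(3) = 1.5850

Case 1: c = 1 < log_2(3) = 1.5850
T(n) = O(n^(log_2 3))

For T(n) = 3T(n/2) + O(n^1): log_2(3) = 1.5850. This is Case 1 of the Master Theorem (c < log_b(a), work dominated by leaves), giving O(n^(log_2 3)).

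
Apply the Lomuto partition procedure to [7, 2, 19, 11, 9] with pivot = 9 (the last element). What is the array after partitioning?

Lomuto partition with pivot = 9:

Initial array: [7, 2, 19, 11, 9]

arr[0]=7 <= 9: swap with position 0, array becomes [7, 2, 19, 11, 9]
arr[1]=2 <= 9: swap with position 1, array becomes [7, 2, 19, 11, 9]
arr[2]=19 > 9: no swap
arr[3]=11 > 9: no swap

Place pivot at position 2: [7, 2, 9, 11, 19]
Pivot position: 2

After partitioning with pivot 9, the array becomes [7, 2, 9, 11, 19]. The pivot is placed at index 2. All elements to the left of the pivot are <= 9, and all elements to the right are > 9.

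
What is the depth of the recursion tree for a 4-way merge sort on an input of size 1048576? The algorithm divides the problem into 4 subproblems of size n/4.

For divide and conquer with division factor 4:

Problem sizes at each level:
Level 0: 1048576
Level 1: 262144
Level 2: 65536
Level 3: 16384
Level 4: 4096
Level 5: 1024
Level 6: 256
Level 7: 64
Level 8: 16
Level 9: 4
Level 10: 1

The root is level 0 and the size-1 base case is level 10 (the tree spans levels 0 through 10, i.e. 11 levels counting the root), so the depth is the number of divisions: log_4(1048576) = 10

The recursion tree depth is log_4(1048576) = 10. At each level, the problem size is divided by 4, so it takes 10 divisions to reduce to a base case of size 1. The algorithm makes 4 recursive calls at each level.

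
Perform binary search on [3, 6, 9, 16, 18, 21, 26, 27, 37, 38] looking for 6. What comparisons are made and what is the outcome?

Binary search for 6 in [3, 6, 9, 16, 18, 21, 26, 27, 37, 38]:

lo=0, hi=9, mid=4, arr[mid]=18 -> 18 > 6, search left half
lo=0, hi=3, mid=1, arr[mid]=6 -> Found target at index 1!

Binary search finds 6 at index 1 after 2 comparisons. The search repeatedly halves the search space by comparing with the middle element.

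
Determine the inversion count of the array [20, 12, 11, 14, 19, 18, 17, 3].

Finding inversions in [20, 12, 11, 14, 19, 18, 17, 3]:

(0, 1): arr[0]=20 > arr[1]=12
(0, 2): arr[0]=20 > arr[2]=11
(0, 3): arr[0]=20 > arr[3]=14
(0, 4): arr[0]=20 > arr[4]=19
(0, 5): arr[0]=20 > arr[5]=18
(0, 6): arr[0]=20 > arr[6]=17
(0, 7): arr[0]=20 > arr[7]=3
(1, 2): arr[1]=12 > arr[2]=11
(1, 7): arr[1]=12 > arr[7]=3
(2, 7): arr[2]=11 > arr[7]=3
(3, 7): arr[3]=14 > arr[7]=3
(4, 5): arr[4]=19 > arr[5]=18
(4, 6): arr[4]=19 > arr[6]=17
(4, 7): arr[4]=19 > arr[7]=3
(5, 6): arr[5]=18 > arr[6]=17
(5, 7): arr[5]=18 > arr[7]=3
(6, 7): arr[6]=17 > arr[7]=3

Total inversions: 17

The array has 17 inversion(s): (0,1), (0,2), (0,3), (0,4), (0,5), (0,6), (0,7), (1,2), (1,7), (2,7), (3,7), (4,5), (4,6), (4,7), (5,6), (5,7), (6,7). Each pair (i,j) satisfies i < j and arr[i] > arr[j].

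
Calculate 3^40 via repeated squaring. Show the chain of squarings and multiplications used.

Computing 3^40 by squaring (build up from 3^1; each line after the first costs one multiplication):

3^1 = 3
3^2 = (3^1)^2 = 3^2 = 9
3^4 = (3^2)^2 = 9^2 = 81
3^5 = 3 * 3^4 = 3 * 81 = 243
3^10 = (3^5)^2 = 243^2 = 59049
3^20 = (3^10)^2 = 59049^2 = 3486784401
3^40 = (3^20)^2 = 3486784401^2 = 12157665459056928801

Result: 12157665459056928801
Multiplications needed: 6 (6 lines after 3^1)

3^40 = 12157665459056928801. Using exponentiation by squaring, this requires 6 multiplications. The key idea: if the exponent is even, square the half-power; if odd, multiply by the base once.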